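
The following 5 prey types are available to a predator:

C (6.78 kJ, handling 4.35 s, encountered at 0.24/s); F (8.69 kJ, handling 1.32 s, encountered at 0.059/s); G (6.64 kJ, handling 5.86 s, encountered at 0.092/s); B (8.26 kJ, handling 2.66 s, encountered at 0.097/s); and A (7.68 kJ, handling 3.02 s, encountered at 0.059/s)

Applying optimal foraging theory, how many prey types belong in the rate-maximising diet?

E/h in descending order: F 6.58, B 3.11, A 2.54, C 1.56, G 1.13 kJ/s. The optimal diet is the largest prefix of this list for which every included type satisfies E_i/h_i > R on the types above it.
Rate on top 1: 0.4757. B: 3.11 > 0.4757 → include.
Rate on top 2: 0.9836. A: 2.54 > 0.9836 → include.
Rate on top 3: 1.167. C: 1.56 > 1.167 → include.
Rate on top 4: 1.327. G: 1.13 < 1.327 → exclude; stop.
Optimal diet: F, B, A, C — 4 of 5 types.

4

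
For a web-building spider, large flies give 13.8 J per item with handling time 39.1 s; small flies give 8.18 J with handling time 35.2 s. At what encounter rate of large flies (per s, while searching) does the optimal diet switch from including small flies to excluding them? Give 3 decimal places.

At the threshold, the rate on large flies alone equals the profitability of small flies: λ·13.8/(1 + λ·39.1) = 8.18/35.2 = 0.2324.
Rearranging, λ(13.8 − 0.2324×39.1) = 0.2324, so λ = 0.2324/4.714 = 0.0493 per s.

0.049 per s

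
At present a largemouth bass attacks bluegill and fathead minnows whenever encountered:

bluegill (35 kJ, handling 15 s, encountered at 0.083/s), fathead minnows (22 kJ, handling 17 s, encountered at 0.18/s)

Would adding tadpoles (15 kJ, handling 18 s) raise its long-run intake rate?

No

On bluegill and fathead minnows alone, R = ΣλE/(1+Σλh) = 6.865/5.305 = 1.294 kJ/s.
tadpoles: E/h = 15/18 = 0.8333 kJ/s.
0.8333 < 1.294, so adding tadpoles would lower the average — exclude it.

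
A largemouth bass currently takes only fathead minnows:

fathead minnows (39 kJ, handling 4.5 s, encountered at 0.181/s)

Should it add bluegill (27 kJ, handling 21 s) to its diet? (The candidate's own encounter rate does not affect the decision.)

On fathead minnows alone, R = ΣλE/(1+Σλh) = 7.059/1.815 = 3.89 kJ/s.
bluegill: E/h = 27/21 = 1.286 kJ/s.
1.286 < 3.89, so adding bluegill would lower the average — exclude it.

No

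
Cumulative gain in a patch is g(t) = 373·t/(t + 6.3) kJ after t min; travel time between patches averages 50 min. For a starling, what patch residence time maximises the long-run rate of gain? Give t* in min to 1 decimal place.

Optimal t* satisfies g'(t*) = g(t*)/(T + t*).
g'(t) = 373·6.3/(t + 6.3)². Setting 373·6.3/(t+6.3)² = 373t/[(t+6.3)(50+t)] gives 6.3(50+t) = t(t+6.3), so t² = 6.3×50 = 315.
t* = √315 = 17.75 min.

17.7 min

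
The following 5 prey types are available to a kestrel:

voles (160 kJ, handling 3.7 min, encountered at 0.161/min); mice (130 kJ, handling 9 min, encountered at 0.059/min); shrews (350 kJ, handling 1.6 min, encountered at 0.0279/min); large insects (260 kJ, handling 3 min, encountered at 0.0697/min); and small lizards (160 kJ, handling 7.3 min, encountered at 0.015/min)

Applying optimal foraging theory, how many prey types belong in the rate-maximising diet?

Profitabilities (E/h, kJ/min): shrews 219, large insects 86.7, voles 43.2, small lizards 21.9, mice 14.4. Add prey in this order while the next type's profitability exceeds the intake rate on those already taken.
Rate on top 1: 9.348. large insects: 86.7 > 9.348 → include.
Rate on top 2: 22.24. voles: 43.2 > 22.24 → include.
Rate on top 3: 29.01. small lizards: 21.9 < 29.01 → exclude; stop.
Optimal diet: shrews, large insects, voles — 3 of 5 types.

3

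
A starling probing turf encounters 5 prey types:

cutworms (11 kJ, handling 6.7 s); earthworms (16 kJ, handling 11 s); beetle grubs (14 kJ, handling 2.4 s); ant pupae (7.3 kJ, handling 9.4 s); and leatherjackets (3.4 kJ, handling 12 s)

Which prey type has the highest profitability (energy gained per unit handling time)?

beetle grubs

Profitability E/h (kJ/s): cutworms = 11/6.7 = 1.64, earthworms = 16/11 = 1.45, beetle grubs = 14/2.4 = 5.83, ant pupae = 7.3/9.4 = 0.777, leatherjackets = 3.4/12 = 0.283.
Ranked: beetle grubs > cutworms > earthworms > ant pupae > leatherjackets.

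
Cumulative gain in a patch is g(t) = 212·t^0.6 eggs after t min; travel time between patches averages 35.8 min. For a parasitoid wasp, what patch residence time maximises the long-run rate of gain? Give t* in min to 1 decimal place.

Maximise g(t)/(T+t): set derivative to zero → g'(t)(T+t) = g(t).
g'(t) = 0.6·212·t^-0.4. Setting 0.6·212·t^-0.4 = 212·t^0.6/(35.8+t) gives 0.6(35.8+t) = t, so 0.40·t = 0.6×35.8.
t* = 0.6×35.8/0.40 = 53.7 min.

53.7 min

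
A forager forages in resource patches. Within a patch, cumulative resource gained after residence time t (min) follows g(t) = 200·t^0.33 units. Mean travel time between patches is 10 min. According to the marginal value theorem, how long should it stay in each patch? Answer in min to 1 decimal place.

Maximise g(t)/(T+t): set derivative to zero → g'(t)(T+t) = g(t).
g'(t) = 0.33·200·t^-0.67. Setting 0.33·200·t^-0.67 = 200·t^0.33/(10+t) gives 0.33(10+t) = t, so 0.67·t = 0.33×10.
t* = 0.33×10/0.67 = 4.925 min.

4.9 min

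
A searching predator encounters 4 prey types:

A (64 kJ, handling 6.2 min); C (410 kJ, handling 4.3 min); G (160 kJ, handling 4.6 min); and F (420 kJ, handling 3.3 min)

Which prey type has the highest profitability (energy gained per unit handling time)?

F

In descending order of E/h:
F: 420/3.3 = 127 kJ/min
C: 410/4.3 = 95.3 kJ/min
G: 160/4.6 = 34.8 kJ/min
A: 64/6.2 = 10.3 kJ/min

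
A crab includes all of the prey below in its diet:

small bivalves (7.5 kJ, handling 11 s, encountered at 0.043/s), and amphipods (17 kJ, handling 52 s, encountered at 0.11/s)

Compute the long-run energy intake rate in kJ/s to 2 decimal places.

R = (0.043×7.5 + 0.11×17) / (1 + 0.043×11 + 0.11×52) = 2.192/7.193 = 0.3048 kJ/s.

0.30 kJ/s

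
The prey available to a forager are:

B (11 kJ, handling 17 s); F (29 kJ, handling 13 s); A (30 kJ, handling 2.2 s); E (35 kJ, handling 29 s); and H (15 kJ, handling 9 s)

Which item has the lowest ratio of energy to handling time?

B

Profitability E/h (kJ/s): B = 11/17 = 0.647, F = 29/13 = 2.23, A = 30/2.2 = 13.6, E = 35/29 = 1.21, H = 15/9 = 1.67.
Ranked: A > F > H > E > B.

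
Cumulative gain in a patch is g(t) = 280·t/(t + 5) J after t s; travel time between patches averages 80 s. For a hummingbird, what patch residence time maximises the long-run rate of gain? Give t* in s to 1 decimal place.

Maximise g(t)/(T+t): set derivative to zero → g'(t)(T+t) = g(t).
g'(t) = 280·5/(t + 5)². Setting 280·5/(t+5)² = 280t/[(t+5)(80+t)] gives 5(80+t) = t(t+5), so t² = 5×80 = 400.
t* = √400 = 20 s.

20.0 s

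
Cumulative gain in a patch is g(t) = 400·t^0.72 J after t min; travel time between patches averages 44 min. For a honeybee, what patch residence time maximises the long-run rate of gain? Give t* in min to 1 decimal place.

113.1 min

Optimal t* satisfies g'(t*) = g(t*)/(T + t*).
g'(t) = 0.72·400·t^-0.28. Setting 0.72·400·t^-0.28 = 400·t^0.72/(44+t) gives 0.72(44+t) = t, so 0.28·t = 0.72×44.
t* = 0.72×44/0.28 = 113.1 min.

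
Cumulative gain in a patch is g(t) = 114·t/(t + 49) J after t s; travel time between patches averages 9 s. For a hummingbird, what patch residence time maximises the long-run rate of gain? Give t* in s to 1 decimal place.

Optimal t* satisfies g'(t*) = g(t*)/(T + t*).
g'(t) = 114·49/(t + 49)². Setting 114·49/(t+49)² = 114t/[(t+49)(9+t)] gives 49(9+t) = t(t+49), so t² = 49×9 = 441.
t* = √441 = 21 s.

21.0 s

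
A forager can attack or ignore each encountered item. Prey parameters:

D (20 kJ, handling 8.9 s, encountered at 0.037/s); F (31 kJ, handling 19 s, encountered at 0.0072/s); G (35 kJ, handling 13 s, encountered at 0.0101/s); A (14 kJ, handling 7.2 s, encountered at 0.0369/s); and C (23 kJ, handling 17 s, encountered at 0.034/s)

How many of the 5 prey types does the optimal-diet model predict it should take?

Profitabilities (E/h, kJ/s): G 2.69, D 2.25, A 1.94, F 1.63, C 1.35. Add prey in this order while the next type's profitability exceeds the intake rate on those already taken.
Rate on top 1: 0.3125. D: 2.25 > 0.3125 → include.
Rate on top 2: 0.7487. A: 1.94 > 0.7487 → include.
Rate on top 3: 0.9327. F: 1.63 > 0.9327 → include.
Rate on top 4: 0.984. C: 1.35 > 0.984 → include.
Optimal diet: G, D, A, F, C — 5 of 5 types.

5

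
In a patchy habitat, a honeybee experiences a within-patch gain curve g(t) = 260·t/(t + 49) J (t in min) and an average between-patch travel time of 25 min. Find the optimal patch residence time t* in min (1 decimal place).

Optimal t* satisfies g'(t*) = g(t*)/(T + t*).
g'(t) = 260·49/(t + 49)². Setting 260·49/(t+49)² = 260t/[(t+49)(25+t)] gives 49(25+t) = t(t+49), so t² = 49×25 = 1225.
t* = √1225 = 35 min.

35.0 min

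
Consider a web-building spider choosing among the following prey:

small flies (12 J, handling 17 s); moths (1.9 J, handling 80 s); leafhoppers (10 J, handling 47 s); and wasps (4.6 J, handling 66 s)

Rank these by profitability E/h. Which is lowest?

Profitability E/h (J/s): small flies = 12/17 = 0.706, moths = 1.9/80 = 0.0238, leafhoppers = 10/47 = 0.213, wasps = 4.6/66 = 0.0697.
Ranked: small flies > leafhoppers > wasps > moths.

moths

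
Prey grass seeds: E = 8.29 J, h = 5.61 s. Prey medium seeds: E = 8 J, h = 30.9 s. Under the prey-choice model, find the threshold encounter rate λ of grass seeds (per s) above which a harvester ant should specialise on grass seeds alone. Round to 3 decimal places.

At the threshold, the rate on grass seeds alone equals the profitability of medium seeds: λ·8.29/(1 + λ·5.61) = 8/30.9 = 0.2589.
Rearranging, λ(8.29 − 0.2589×5.61) = 0.2589, so λ = 0.2589/6.838 = 0.03786 per s.

0.038 per s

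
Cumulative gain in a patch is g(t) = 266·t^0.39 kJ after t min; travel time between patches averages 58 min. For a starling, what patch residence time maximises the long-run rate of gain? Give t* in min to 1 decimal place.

37.1 min

Optimal t* satisfies g'(t*) = g(t*)/(T + t*).
g'(t) = 0.39·266·t^-0.61. Setting 0.39·266·t^-0.61 = 266·t^0.39/(58+t) gives 0.39(58+t) = t, so 0.61·t = 0.39×58.
t* = 0.39×58/0.61 = 37.08 min.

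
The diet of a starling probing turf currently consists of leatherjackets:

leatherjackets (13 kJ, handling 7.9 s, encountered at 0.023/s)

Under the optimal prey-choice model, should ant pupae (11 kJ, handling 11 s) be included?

Yes

Current rate: (0.023×13)/(1 + 0.023×7.9) = 0.253 kJ/s.
ant pupae: E/h = 11/11 = 1 kJ/s.
1 > 0.253, so adding ant pupae raises the average — include it.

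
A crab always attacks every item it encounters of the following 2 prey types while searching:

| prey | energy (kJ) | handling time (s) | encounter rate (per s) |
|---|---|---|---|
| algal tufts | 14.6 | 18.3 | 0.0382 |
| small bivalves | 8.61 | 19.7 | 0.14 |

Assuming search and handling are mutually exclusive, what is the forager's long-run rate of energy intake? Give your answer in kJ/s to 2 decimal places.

R = Σλ_iE_i / (1 + Σλ_ih_i)
Numerator: 0.0382×14.6 + 0.14×8.61 = 1.763
Denominator: 1 + 0.0382×18.3 + 0.14×19.7 = 4.457
R = 1.763/4.457 = 0.3956 kJ/s

0.40 kJ/s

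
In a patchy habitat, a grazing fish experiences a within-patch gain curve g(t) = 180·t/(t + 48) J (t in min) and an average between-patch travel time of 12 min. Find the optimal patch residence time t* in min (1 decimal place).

24.0 min

By the marginal value theorem, leave when the instantaneous gain rate g'(t) equals the habitat-wide average g(t)/(T + t).
g'(t) = 180·48/(t + 48)². Setting 180·48/(t+48)² = 180t/[(t+48)(12+t)] gives 48(12+t) = t(t+48), so t² = 48×12 = 576.
t* = √576 = 24 min.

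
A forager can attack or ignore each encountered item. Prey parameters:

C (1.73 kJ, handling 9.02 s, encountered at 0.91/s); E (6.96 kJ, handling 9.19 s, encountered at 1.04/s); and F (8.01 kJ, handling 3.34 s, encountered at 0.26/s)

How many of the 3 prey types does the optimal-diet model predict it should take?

E/h in descending order: F 2.4, E 0.757, C 0.192 kJ/s. The optimal diet is the largest prefix of this list for which every included type satisfies E_i/h_i > R on the types above it.
Rate on top 1: 1.115. E: 0.757 < 1.115 → exclude; stop.
Optimal diet: F — 1 of 3 types.

1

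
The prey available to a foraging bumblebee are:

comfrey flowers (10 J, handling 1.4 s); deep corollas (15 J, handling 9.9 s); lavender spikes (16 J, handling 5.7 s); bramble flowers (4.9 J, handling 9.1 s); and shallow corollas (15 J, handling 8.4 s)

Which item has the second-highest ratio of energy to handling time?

Profitability E/h (J/s): comfrey flowers = 10/1.4 = 7.14, deep corollas = 15/9.9 = 1.52, lavender spikes = 16/5.7 = 2.81, bramble flowers = 4.9/9.1 = 0.538, shallow corollas = 15/8.4 = 1.79.
Ranked: comfrey flowers > lavender spikes > shallow corollas > deep corollas > bramble flowers.

lavender spikes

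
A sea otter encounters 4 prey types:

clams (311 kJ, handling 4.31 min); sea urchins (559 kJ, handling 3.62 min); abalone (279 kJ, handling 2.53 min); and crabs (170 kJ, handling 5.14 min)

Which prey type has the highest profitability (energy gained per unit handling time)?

sea urchins

Profitability E/h (kJ/min): clams = 311/4.31 = 72.2, sea urchins = 559/3.62 = 154, abalone = 279/2.53 = 110, crabs = 170/5.14 = 33.1.
Ranked: sea urchins > abalone > clams > crabs.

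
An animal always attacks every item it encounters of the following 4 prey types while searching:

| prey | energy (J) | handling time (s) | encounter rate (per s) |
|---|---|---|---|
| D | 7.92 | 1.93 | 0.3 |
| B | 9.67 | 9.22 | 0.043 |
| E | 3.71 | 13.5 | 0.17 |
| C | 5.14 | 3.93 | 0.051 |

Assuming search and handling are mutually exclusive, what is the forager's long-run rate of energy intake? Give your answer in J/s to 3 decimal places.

Energy encountered per unit search time: 0.3×7.92 + 0.043×9.67 + 0.17×3.71 + 0.051×5.14 = 3.685 J/s.
Handling time per unit search time: 0.3×1.93 + 0.043×9.22 + 0.17×13.5 + 0.051×3.93 = 3.471.
Rate = 3.685/(1 + 3.471) = 0.8241 J/s.

0.824 J/s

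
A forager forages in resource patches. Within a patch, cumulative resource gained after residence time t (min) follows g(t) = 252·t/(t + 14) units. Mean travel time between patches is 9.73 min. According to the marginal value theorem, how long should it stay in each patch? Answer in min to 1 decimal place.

11.7 min

Maximise g(t)/(T+t): set derivative to zero → g'(t)(T+t) = g(t).
g'(t) = 252·14/(t + 14)². Setting 252·14/(t+14)² = 252t/[(t+14)(9.73+t)] gives 14(9.73+t) = t(t+14), so t² = 14×9.73 = 136.2.
t* = √136.2 = 11.67 min.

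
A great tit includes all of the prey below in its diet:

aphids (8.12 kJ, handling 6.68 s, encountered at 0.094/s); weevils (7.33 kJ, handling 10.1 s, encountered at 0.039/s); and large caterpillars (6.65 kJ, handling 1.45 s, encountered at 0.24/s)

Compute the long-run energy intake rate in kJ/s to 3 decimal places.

R = (0.094×8.12 + 0.039×7.33 + 0.24×6.65) / (1 + 0.094×6.68 + 0.039×10.1 + 0.24×1.45) = 2.645/2.37 = 1.116 kJ/s.

1.116 kJ/s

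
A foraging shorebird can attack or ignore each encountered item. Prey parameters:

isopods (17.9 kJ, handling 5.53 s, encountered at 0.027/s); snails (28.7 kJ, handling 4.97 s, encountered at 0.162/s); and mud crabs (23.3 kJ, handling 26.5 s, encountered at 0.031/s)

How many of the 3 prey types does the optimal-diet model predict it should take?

Profitabilities (E/h, kJ/s): snails 5.77, isopods 3.24, mud crabs 0.879. Add prey in this order while the next type's profitability exceeds the intake rate on those already taken.
Rate on top 1: 2.576. isopods: 3.24 > 2.576 → include.
Rate on top 2: 2.626. mud crabs: 0.879 < 2.626 → exclude; stop.
Optimal diet: snails, isopods — 2 of 3 types.

2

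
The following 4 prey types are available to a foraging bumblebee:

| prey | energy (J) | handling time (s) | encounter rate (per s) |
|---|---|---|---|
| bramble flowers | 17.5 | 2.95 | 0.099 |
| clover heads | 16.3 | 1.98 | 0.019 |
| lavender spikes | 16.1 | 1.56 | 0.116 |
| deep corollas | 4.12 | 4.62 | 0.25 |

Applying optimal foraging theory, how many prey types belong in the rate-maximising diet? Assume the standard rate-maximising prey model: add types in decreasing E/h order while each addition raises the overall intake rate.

3

E/h in descending order: lavender spikes 10.3, clover heads 8.23, bramble flowers 5.93, deep corollas 0.892 J/s. The optimal diet is the largest prefix of this list for which every included type satisfies E_i/h_i > R on the types above it.
Rate on top 1: 1.581. clover heads: 8.23 > 1.581 → include.
Rate on top 2: 1.787. bramble flowers: 5.93 > 1.787 → include.
Rate on top 3: 2.588. deep corollas: 0.892 < 2.588 → exclude; stop.
Optimal diet: lavender spikes, clover heads, bramble flowers — 3 of 4 types.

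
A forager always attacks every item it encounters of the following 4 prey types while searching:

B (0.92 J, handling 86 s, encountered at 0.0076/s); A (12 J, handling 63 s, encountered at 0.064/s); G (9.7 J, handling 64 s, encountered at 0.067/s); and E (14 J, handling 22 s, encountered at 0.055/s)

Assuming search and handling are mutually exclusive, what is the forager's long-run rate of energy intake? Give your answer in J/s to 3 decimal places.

R = (0.0076×0.92 + 0.064×12 + 0.067×9.7 + 0.055×14) / (1 + 0.0076×86 + 0.064×63 + 0.067×64 + 0.055×22) = 2.195/11.18 = 0.1963 J/s.

0.196 J/s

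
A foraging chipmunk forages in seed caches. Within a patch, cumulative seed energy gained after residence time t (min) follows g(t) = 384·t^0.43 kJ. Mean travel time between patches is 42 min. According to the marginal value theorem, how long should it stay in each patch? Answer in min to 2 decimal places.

31.68 min

Maximise g(t)/(T+t): set derivative to zero → g'(t)(T+t) = g(t).
g'(t) = 0.43·384·t^-0.57. Setting 0.43·384·t^-0.57 = 384·t^0.43/(42+t) gives 0.43(42+t) = t, so 0.57·t = 0.43×42.
t* = 0.43×42/0.57 = 31.68 min.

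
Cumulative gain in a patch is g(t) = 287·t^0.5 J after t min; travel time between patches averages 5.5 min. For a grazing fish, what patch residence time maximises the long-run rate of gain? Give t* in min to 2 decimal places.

5.50 min

Optimal t* satisfies g'(t*) = g(t*)/(T + t*).
g'(t) = 0.5·287·t^-0.5. Setting 0.5·287·t^-0.5 = 287·t^0.5/(5.5+t) gives 0.5(5.5+t) = t, so 0.50·t = 0.5×5.5.
t* = 0.5×5.5/0.50 = 5.5 min.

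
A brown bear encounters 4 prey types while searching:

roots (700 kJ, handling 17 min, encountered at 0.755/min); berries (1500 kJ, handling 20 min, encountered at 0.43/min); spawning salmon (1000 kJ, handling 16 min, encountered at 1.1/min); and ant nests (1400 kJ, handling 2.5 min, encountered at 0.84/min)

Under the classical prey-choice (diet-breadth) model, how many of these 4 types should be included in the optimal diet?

Rank by E/h (kJ/min): ant nests 560, berries 75, spawning salmon 62.5, roots 41.2. Include each in turn until the next type's E/h falls below the running intake rate.
Rate on top 1: 379.4. berries: 75 < 379.4 → exclude; stop.
Optimal diet: ant nests — 1 of 4 types.

1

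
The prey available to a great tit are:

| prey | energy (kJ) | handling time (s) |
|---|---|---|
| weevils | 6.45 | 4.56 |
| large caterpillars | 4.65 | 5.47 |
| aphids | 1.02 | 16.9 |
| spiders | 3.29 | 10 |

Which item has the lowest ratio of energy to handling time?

aphids

In descending order of E/h:
weevils: 6.45/4.56 = 1.41 kJ/s
large caterpillars: 4.65/5.47 = 0.85 kJ/s
spiders: 3.29/10 = 0.329 kJ/s
aphids: 1.02/16.9 = 0.0604 kJ/s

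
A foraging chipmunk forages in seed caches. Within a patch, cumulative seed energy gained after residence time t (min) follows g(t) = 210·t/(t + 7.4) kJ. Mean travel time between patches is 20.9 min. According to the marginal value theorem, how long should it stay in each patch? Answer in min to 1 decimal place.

Maximise g(t)/(T+t): set derivative to zero → g'(t)(T+t) = g(t).
g'(t) = 210·7.4/(t + 7.4)². Setting 210·7.4/(t+7.4)² = 210t/[(t+7.4)(20.9+t)] gives 7.4(20.9+t) = t(t+7.4), so t² = 7.4×20.9 = 154.7.
t* = √154.7 = 12.44 min.

12.4 min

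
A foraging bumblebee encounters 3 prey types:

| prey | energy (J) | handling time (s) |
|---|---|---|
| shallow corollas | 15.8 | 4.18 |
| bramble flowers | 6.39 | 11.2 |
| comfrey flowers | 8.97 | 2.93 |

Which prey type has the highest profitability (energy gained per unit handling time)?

Profitability E/h (J/s): shallow corollas = 15.8/4.18 = 3.78, bramble flowers = 6.39/11.2 = 0.571, comfrey flowers = 8.97/2.93 = 3.06.
Ranked: shallow corollas > comfrey flowers > bramble flowers.

shallow corollas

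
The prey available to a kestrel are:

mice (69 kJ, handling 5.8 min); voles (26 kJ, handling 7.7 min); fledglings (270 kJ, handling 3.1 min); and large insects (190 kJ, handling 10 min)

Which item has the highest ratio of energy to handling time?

In descending order of E/h:
fledglings: 270/3.1 = 87.1 kJ/min
large insects: 190/10 = 19 kJ/min
mice: 69/5.8 = 11.9 kJ/min
voles: 26/7.7 = 3.38 kJ/min

fledglings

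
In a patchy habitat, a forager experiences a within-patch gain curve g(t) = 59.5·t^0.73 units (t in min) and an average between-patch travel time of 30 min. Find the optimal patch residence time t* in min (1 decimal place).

81.1 min

Optimal t* satisfies g'(t*) = g(t*)/(T + t*).
g'(t) = 0.73·59.5·t^-0.27. Setting 0.73·59.5·t^-0.27 = 59.5·t^0.73/(30+t) gives 0.73(30+t) = t, so 0.27·t = 0.73×30.
t* = 0.73×30/0.27 = 81.11 min.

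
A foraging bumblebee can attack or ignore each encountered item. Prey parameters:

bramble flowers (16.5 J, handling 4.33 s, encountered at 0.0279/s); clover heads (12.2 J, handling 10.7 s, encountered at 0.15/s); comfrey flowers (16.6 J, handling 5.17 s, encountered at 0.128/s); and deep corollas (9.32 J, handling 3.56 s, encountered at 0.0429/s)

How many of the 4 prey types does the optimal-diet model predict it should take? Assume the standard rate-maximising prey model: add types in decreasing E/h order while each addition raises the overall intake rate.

E/h in descending order: bramble flowers 3.81, comfrey flowers 3.21, deep corollas 2.62, clover heads 1.14 J/s. The optimal diet is the largest prefix of this list for which every included type satisfies E_i/h_i > R on the types above it.
Rate on top 1: 0.4107. comfrey flowers: 3.21 > 0.4107 → include.
Rate on top 2: 1.45. deep corollas: 2.62 > 1.45 → include.
Rate on top 3: 1.542. clover heads: 1.14 < 1.542 → exclude; stop.
Optimal diet: bramble flowers, comfrey flowers, deep corollas — 3 of 4 types.

3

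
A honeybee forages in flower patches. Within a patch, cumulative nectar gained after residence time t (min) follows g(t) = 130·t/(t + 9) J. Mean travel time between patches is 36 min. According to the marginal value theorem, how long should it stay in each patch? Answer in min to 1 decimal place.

18.0 min

Maximise g(t)/(T+t): set derivative to zero → g'(t)(T+t) = g(t).
g'(t) = 130·9/(t + 9)². Setting 130·9/(t+9)² = 130t/[(t+9)(36+t)] gives 9(36+t) = t(t+9), so t² = 9×36 = 324.
t* = √324 = 18 min.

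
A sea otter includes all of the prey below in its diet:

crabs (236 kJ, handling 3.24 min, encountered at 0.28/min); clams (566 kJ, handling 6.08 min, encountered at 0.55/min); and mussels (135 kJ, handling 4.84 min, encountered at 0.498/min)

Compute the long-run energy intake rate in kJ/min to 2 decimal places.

Energy encountered per unit search time: 0.28×236 + 0.55×566 + 0.498×135 = 444.6 kJ/min.
Handling time per unit search time: 0.28×3.24 + 0.55×6.08 + 0.498×4.84 = 6.662.
Rate = 444.6/(1 + 6.662) = 58.03 kJ/min.

58.03 kJ/min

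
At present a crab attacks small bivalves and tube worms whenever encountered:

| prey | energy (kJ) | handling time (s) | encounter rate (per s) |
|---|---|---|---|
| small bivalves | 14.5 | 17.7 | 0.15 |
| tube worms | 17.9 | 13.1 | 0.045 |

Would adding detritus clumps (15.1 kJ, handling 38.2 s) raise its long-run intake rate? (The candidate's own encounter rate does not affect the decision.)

Current rate: (0.15×14.5 + 0.045×17.9)/(1 + 0.15×17.7 + 0.045×13.1) = 0.7022 kJ/s.
detritus clumps: E/h = 15.1/38.2 = 0.3953 kJ/s.
0.3953 < 0.7022, so adding detritus clumps would lower the average — exclude it.

No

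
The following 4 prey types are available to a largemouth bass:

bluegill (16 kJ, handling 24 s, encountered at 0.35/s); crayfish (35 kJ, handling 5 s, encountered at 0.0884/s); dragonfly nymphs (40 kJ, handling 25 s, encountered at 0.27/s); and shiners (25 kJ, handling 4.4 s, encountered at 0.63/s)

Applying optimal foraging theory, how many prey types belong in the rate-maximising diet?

Rank by E/h (kJ/s): crayfish 7, shiners 5.68, dragonfly nymphs 1.6, bluegill 0.667. Include each in turn until the next type's E/h falls below the running intake rate.
Rate on top 1: 2.146. shiners: 5.68 > 2.146 → include.
Rate on top 2: 4.472. dragonfly nymphs: 1.6 < 4.472 → exclude; stop.
Optimal diet: crayfish, shiners — 2 of 4 types.

2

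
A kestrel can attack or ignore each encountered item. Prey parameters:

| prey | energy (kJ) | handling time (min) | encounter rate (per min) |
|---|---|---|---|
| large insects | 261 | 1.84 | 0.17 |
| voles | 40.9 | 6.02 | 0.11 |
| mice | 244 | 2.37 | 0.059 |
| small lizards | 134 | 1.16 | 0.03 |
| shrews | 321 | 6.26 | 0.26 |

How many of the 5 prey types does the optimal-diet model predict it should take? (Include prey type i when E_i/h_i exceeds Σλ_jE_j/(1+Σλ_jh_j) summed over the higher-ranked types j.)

Profitabilities (E/h, kJ/min): large insects 142, small lizards 116, mice 103, shrews 51.3, voles 6.79. Add prey in this order while the next type's profitability exceeds the intake rate on those already taken.
Rate on top 1: 33.8. small lizards: 116 > 33.8 → include.
Rate on top 2: 35.91. mice: 103 > 35.91 → include.
Rate on top 3: 42.21. shrews: 51.3 > 42.21 → include.
Rate on top 4: 46.95. voles: 6.79 < 46.95 → exclude; stop.
Optimal diet: large insects, small lizards, mice, shrews — 4 of 5 types.

4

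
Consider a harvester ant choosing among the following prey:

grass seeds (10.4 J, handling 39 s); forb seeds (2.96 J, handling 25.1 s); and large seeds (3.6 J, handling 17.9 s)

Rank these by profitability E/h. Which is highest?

grass seeds

In descending order of E/h:
grass seeds: 10.4/39 = 0.267 J/s
large seeds: 3.6/17.9 = 0.201 J/s
forb seeds: 2.96/25.1 = 0.118 J/s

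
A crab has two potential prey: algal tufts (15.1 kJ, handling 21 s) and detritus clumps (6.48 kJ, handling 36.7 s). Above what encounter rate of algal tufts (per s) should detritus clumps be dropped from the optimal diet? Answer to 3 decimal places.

Drop detritus clumps once their profitability E₂/h₂ falls below the rate achievable on algal tufts alone: E₂/h₂ = λE₁/(1 + λh₁).
Solve for λ: λE₁h₂ = E₂(1 + λh₁) → λ(E₁h₂ − E₂h₁) = E₂ → λ = E₂/(E₁h₂ − E₂h₁).
λ = 6.48/(15.1×36.7 − 6.48×21) = 6.48/418.1 = 0.0155 per s.

0.015 per s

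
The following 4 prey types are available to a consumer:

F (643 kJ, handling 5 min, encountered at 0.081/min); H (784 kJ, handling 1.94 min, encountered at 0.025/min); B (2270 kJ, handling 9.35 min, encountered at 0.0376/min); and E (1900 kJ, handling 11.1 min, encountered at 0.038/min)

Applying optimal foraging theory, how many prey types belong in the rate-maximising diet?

4

E/h in descending order: H 404, B 243, E 171, F 129 kJ/min. The optimal diet is the largest prefix of this list for which every included type satisfies E_i/h_i > R on the types above it.
Rate on top 1: 18.69. B: 243 > 18.69 → include.
Rate on top 2: 74.96. E: 171 > 74.96 → include.
Rate on top 3: 97.24. F: 129 > 97.24 → include.
Optimal diet: H, B, E, F — 4 of 4 types.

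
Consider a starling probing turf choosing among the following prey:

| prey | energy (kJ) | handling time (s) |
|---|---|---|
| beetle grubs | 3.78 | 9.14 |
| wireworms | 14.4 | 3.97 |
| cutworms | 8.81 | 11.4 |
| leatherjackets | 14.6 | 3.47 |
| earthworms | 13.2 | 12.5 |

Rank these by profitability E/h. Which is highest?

Profitability E/h (kJ/s): beetle grubs = 3.78/9.14 = 0.414, wireworms = 14.4/3.97 = 3.63, cutworms = 8.81/11.4 = 0.773, leatherjackets = 14.6/3.47 = 4.21, earthworms = 13.2/12.5 = 1.06.
Ranked: leatherjackets > wireworms > earthworms > cutworms > beetle grubs.

leatherjackets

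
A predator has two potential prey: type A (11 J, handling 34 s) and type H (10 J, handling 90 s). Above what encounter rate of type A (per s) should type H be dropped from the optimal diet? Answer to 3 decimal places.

Drop type H once their profitability E₂/h₂ falls below the rate achievable on type A alone: E₂/h₂ = λE₁/(1 + λh₁).
Solve for λ: λE₁h₂ = E₂(1 + λh₁) → λ(E₁h₂ − E₂h₁) = E₂ → λ = E₂/(E₁h₂ − E₂h₁).
λ = 10/(11×90 − 10×34) = 10/650 = 0.01538 per s.

0.015 per s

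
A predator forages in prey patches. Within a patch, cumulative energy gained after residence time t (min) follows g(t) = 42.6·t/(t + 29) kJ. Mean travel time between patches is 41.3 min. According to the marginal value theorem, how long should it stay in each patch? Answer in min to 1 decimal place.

Optimal t* satisfies g'(t*) = g(t*)/(T + t*).
g'(t) = 42.6·29/(t + 29)². Setting 42.6·29/(t+29)² = 42.6t/[(t+29)(41.3+t)] gives 29(41.3+t) = t(t+29), so t² = 29×41.3 = 1198.
t* = √1198 = 34.61 min.

34.6 min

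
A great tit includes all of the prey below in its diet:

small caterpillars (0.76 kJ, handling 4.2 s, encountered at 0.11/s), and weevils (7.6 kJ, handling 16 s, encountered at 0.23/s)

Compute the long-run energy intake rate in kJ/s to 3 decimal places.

0.356 kJ/s

R = (0.11×0.76 + 0.23×7.6) / (1 + 0.11×4.2 + 0.23×16) = 1.832/5.142 = 0.3562 kJ/s.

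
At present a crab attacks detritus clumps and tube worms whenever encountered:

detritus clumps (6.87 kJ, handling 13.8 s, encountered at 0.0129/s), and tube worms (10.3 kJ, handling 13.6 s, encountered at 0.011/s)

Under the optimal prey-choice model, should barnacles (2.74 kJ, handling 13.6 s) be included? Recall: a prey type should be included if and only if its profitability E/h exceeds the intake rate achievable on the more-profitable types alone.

Yes

Intake rate on the current diet: R = (0.0129×6.87 + 0.011×10.3) / (1 + 0.0129×13.8 + 0.011×13.6) = 0.2019/1.328 = 0.1521 kJ/s.
barnacles: E/h = 2.74/13.6 = 0.2015 kJ/s.
Since 0.2015 > R, including barnacles increases the long-run rate.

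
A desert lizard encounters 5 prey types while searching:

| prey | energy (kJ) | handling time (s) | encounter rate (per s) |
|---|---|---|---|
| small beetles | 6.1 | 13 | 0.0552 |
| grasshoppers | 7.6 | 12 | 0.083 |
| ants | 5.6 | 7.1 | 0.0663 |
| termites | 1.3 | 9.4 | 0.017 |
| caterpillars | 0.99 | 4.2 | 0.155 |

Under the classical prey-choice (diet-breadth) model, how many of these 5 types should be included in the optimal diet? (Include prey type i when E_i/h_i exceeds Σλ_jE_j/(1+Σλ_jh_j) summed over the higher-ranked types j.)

E/h in descending order: ants 0.789, grasshoppers 0.633, small beetles 0.469, caterpillars 0.236, termites 0.138 kJ/s. The optimal diet is the largest prefix of this list for which every included type satisfies E_i/h_i > R on the types above it.
Rate on top 1: 0.2524. grasshoppers: 0.633 > 0.2524 → include.
Rate on top 2: 0.4062. small beetles: 0.469 > 0.4062 → include.
Rate on top 3: 0.4204. caterpillars: 0.236 < 0.4204 → exclude; stop.
Optimal diet: ants, grasshoppers, small beetles — 3 of 5 types.

3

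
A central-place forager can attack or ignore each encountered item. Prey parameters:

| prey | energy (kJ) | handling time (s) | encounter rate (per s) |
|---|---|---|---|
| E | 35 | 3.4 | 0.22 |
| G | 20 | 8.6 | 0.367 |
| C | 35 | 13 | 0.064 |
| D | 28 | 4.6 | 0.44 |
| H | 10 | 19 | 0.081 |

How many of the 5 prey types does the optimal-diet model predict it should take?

Profitabilities (E/h, kJ/s): E 10.3, D 6.09, C 2.69, G 2.33, H 0.526. Add prey in this order while the next type's profitability exceeds the intake rate on those already taken.
Rate on top 1: 4.405. D: 6.09 > 4.405 → include.
Rate on top 2: 5.308. C: 2.69 < 5.308 → exclude; stop.
Optimal diet: E, D — 2 of 5 types.

2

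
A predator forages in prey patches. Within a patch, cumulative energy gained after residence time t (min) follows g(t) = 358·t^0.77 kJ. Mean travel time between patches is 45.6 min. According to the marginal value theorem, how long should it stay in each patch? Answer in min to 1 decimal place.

152.7 min

By the marginal value theorem, leave when the instantaneous gain rate g'(t) equals the habitat-wide average g(t)/(T + t).
g'(t) = 0.77·358·t^-0.23. Setting 0.77·358·t^-0.23 = 358·t^0.77/(45.6+t) gives 0.77(45.6+t) = t, so 0.23·t = 0.77×45.6.
t* = 0.77×45.6/0.23 = 152.7 min.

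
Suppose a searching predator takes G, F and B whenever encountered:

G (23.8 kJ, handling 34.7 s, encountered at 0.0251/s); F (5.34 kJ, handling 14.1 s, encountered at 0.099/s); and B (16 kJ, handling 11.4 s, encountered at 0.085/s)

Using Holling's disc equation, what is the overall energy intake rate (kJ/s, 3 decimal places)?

0.587 kJ/s

R = (0.0251×23.8 + 0.099×5.34 + 0.085×16) / (1 + 0.0251×34.7 + 0.099×14.1 + 0.085×11.4) = 2.486/4.236 = 0.5869 kJ/s.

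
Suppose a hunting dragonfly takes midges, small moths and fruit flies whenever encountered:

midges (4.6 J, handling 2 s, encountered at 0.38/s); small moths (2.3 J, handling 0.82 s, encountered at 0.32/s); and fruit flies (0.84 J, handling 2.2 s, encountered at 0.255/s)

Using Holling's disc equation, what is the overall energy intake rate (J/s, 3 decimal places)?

Energy encountered per unit search time: 0.38×4.6 + 0.32×2.3 + 0.255×0.84 = 2.698 J/s.
Handling time per unit search time: 0.38×2 + 0.32×0.82 + 0.255×2.2 = 1.583.
Rate = 2.698/(1 + 1.583) = 1.044 J/s.

1.044 J/s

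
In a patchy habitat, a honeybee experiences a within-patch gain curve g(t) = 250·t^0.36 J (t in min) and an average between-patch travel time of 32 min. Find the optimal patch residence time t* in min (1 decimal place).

18.0 min

Optimal t* satisfies g'(t*) = g(t*)/(T + t*).
g'(t) = 0.36·250·t^-0.64. Setting 0.36·250·t^-0.64 = 250·t^0.36/(32+t) gives 0.36(32+t) = t, so 0.64·t = 0.36×32.
t* = 0.36×32/0.64 = 18 min.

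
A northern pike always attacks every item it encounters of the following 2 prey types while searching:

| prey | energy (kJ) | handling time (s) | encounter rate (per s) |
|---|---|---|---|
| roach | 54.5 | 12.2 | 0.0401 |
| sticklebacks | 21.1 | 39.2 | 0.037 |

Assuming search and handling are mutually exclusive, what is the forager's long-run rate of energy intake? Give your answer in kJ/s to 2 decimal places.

R = (0.0401×54.5 + 0.037×21.1) / (1 + 0.0401×12.2 + 0.037×39.2) = 2.966/2.94 = 1.009 kJ/s.

1.01 kJ/s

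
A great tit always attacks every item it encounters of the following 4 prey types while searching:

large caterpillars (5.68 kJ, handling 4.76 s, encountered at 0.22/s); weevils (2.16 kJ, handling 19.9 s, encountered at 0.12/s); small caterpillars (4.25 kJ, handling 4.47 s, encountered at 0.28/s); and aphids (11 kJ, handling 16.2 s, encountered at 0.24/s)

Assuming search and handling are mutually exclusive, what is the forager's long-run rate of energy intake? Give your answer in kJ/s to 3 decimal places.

R = Σλ_iE_i / (1 + Σλ_ih_i)
Numerator: 0.22×5.68 + 0.12×2.16 + 0.28×4.25 + 0.24×11 = 5.339
Denominator: 1 + 0.22×4.76 + 0.12×19.9 + 0.28×4.47 + 0.24×16.2 = 9.575
R = 5.339/9.575 = 0.5576 kJ/s

0.558 kJ/s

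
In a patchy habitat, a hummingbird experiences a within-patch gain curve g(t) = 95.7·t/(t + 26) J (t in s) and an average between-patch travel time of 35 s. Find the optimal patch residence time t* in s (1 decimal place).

30.2 s

Maximise g(t)/(T+t): set derivative to zero → g'(t)(T+t) = g(t).
g'(t) = 95.7·26/(t + 26)². Setting 95.7·26/(t+26)² = 95.7t/[(t+26)(35+t)] gives 26(35+t) = t(t+26), so t² = 26×35 = 910.
t* = √910 = 30.17 s.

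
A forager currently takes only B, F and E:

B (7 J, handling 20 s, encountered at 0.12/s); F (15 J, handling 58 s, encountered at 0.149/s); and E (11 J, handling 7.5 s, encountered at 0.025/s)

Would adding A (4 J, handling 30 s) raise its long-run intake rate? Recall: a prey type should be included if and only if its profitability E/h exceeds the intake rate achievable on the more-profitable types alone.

On B, F and E alone, R = ΣλE/(1+Σλh) = 3.35/12.23 = 0.2739 J/s.
Profitability of A: 4/30 = 0.1333 J/s.
0.1333 < 0.2739, so adding A would lower the average — exclude it.

No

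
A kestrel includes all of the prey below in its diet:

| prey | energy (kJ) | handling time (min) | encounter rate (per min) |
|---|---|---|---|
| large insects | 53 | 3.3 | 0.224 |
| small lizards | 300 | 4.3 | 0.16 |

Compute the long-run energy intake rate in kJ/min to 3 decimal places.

R = (0.224×53 + 0.16×300) / (1 + 0.224×3.3 + 0.16×4.3) = 59.87/2.427 = 24.67 kJ/min.

24.667 kJ/min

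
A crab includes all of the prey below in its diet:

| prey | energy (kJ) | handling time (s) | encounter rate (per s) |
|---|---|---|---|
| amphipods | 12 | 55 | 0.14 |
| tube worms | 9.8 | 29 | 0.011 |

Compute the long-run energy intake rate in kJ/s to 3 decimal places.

0.198 kJ/s

R = Σλ_iE_i / (1 + Σλ_ih_i)
Numerator: 0.14×12 + 0.011×9.8 = 1.788
Denominator: 1 + 0.14×55 + 0.011×29 = 9.019
R = 1.788/9.019 = 0.1982 kJ/s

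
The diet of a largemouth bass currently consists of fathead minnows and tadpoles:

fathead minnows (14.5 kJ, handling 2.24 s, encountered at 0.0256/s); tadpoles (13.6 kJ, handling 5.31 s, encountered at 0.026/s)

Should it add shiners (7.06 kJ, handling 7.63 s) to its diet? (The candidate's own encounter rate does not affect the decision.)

Yes

Intake rate on the current diet: R = (0.0256×14.5 + 0.026×13.6) / (1 + 0.0256×2.24 + 0.026×5.31) = 0.7248/1.195 = 0.6063 kJ/s.
Profitability of shiners: 7.06/7.63 = 0.9253 kJ/s.
0.9253 > 0.6063, so adding shiners raises the average — include it.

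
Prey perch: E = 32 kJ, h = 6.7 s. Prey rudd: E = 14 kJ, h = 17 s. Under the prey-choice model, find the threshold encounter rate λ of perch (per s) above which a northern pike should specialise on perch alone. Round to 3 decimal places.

0.031 per s

At the threshold, the rate on perch alone equals the profitability of rudd: λ·32/(1 + λ·6.7) = 14/17 = 0.8235.
Rearranging, λ(32 − 0.8235×6.7) = 0.8235, so λ = 0.8235/26.48 = 0.0311 per s.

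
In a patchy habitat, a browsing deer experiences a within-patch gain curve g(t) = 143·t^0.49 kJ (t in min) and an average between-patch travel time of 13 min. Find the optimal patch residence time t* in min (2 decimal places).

12.49 min

Optimal t* satisfies g'(t*) = g(t*)/(T + t*).
g'(t) = 0.49·143·t^-0.51. Setting 0.49·143·t^-0.51 = 143·t^0.49/(13+t) gives 0.49(13+t) = t, so 0.51·t = 0.49×13.
t* = 0.49×13/0.51 = 12.49 min.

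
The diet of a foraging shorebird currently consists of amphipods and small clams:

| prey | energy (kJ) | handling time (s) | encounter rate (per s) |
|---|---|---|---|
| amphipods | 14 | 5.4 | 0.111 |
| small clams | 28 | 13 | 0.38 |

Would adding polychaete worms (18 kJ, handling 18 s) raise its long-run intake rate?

No

Intake rate on the current diet: R = (0.111×14 + 0.38×28) / (1 + 0.111×5.4 + 0.38×13) = 12.19/6.539 = 1.865 kJ/s.
Profitability of polychaete worms: 18/18 = 1 kJ/s.
1 < 1.865, so adding polychaete worms would lower the average — exclude it.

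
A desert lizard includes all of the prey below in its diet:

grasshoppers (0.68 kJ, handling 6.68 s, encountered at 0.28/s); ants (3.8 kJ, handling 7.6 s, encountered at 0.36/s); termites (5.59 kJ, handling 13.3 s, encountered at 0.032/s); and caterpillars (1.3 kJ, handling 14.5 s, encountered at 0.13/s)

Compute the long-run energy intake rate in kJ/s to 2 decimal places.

R = Σλ_iE_i / (1 + Σλ_ih_i)
Numerator: 0.28×0.68 + 0.36×3.8 + 0.032×5.59 + 0.13×1.3 = 1.906
Denominator: 1 + 0.28×6.68 + 0.36×7.6 + 0.032×13.3 + 0.13×14.5 = 7.917
R = 1.906/7.917 = 0.2408 kJ/s

0.24 kJ/s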